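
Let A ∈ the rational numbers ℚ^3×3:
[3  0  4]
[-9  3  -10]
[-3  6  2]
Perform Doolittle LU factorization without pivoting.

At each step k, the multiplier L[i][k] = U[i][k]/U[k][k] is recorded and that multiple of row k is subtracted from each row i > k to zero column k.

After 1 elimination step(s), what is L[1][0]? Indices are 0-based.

Step 1: pivot at (0,0) is 3.
  row1 ← row1 − (-3)·row0  ⇒  L[1][0]=-3, U row1=(0, 3, 2)
  row2 ← row2 − (-1)·row0  ⇒  L[2][0]=-1, U row2=(0, 6, 6)

L[1][0] = -3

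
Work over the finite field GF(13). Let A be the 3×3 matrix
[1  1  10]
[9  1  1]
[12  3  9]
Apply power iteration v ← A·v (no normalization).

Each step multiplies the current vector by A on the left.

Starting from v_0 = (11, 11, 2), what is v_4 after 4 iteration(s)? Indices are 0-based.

v_4 = (9, 3, 7)

v_0 = (11, 11, 2).
v_1 = A·v_0 = (3, 8, 1).
v_2 = A·v_1 = (8, 10, 4).
v_3 = A·v_2 = (6, 8, 6).
v_4 = A·v_3 = (9, 3, 7).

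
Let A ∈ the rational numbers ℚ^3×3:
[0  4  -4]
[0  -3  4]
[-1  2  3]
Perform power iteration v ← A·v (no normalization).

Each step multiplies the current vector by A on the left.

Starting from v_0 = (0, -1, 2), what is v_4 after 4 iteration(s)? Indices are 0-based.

v_4 = (636, -401, 950)

v_0 = (0, -1, 2).
v_1 = A·v_0 = (-12, 11, 4).
v_2 = A·v_1 = (28, -17, 46).
v_3 = A·v_2 = (-252, 235, 76).
v_4 = A·v_3 = (636, -401, 950).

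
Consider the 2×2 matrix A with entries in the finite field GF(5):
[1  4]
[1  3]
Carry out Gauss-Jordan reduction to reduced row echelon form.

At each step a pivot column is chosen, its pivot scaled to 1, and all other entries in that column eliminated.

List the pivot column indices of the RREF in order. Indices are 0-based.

step 1: normalize row 0 (÷1) = (1, 4)
  row 1: subtract 1×row0 = (0, 4)
step 2: normalize row 1 (÷4) = (0, 1)
  row 0: subtract 4×row1 = (1, 0)

pivot columns: 0, 1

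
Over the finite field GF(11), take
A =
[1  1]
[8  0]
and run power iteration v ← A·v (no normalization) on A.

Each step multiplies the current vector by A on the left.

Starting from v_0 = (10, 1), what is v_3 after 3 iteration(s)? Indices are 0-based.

v_3 = (3, 2)

v_0 = (10, 1).
v_1 = A·v_0 = (0, 3).
v_2 = A·v_1 = (3, 0).
v_3 = A·v_2 = (3, 2).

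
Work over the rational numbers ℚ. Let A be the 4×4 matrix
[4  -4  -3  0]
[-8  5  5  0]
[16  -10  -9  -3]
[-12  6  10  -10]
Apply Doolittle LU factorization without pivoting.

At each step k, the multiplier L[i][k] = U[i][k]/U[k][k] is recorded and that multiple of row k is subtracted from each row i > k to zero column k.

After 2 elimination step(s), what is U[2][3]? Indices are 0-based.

U[2][3] = -3

Step 1: pivot at (0,0) is 4.
  row1 ← row1 − (-2)·row0  ⇒  L[1][0]=-2, U row1=(0, -3, -1, 0)
  row2 ← row2 − (4)·row0  ⇒  L[2][0]=4, U row2=(0, 6, 3, -3)
  row3 ← row3 − (-3)·row0  ⇒  L[3][0]=-3, U row3=(0, -6, 1, -10)
Step 2: pivot at (1,1) is -3.
  row2 ← row2 − (-2)·row1  ⇒  L[2][1]=-2, U row2=(0, 0, 1, -3)
  row3 ← row3 − (2)·row1  ⇒  L[3][1]=2, U row3=(0, 0, 3, -10)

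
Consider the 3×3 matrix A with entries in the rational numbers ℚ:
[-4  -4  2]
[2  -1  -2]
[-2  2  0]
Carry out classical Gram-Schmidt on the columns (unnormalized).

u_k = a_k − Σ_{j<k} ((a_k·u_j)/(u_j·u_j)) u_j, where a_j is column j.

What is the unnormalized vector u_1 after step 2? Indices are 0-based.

Step 1: u_0 = a_0 = (-4, 2, -2).
Step 2: u_1 = a_1 − (5/12)·u_0 = (-7/3, -11/6, 17/6).

u_1 = (-7/3, -11/6, 17/6)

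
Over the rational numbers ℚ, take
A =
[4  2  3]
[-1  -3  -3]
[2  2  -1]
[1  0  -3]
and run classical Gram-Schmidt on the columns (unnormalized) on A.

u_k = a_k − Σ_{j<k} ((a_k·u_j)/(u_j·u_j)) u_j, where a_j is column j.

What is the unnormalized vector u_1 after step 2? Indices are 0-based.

u_1 = (-8/11, -51/22, 7/11, -15/22)

Step 1: u_0 = a_0 = (4, -1, 2, 1).
Step 2: u_1 = a_1 − (15/22)·u_0 = (-8/11, -51/22, 7/11, -15/22).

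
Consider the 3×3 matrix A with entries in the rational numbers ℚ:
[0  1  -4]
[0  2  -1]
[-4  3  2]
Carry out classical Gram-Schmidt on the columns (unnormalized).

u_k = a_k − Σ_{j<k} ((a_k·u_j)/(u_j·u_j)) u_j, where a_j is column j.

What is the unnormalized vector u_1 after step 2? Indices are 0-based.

Step 1: u_0 = a_0 = (0, 0, -4).
Step 2: u_1 = a_1 − (-3/4)·u_0 = (1, 2, 0).

u_1 = (1, 2, 0)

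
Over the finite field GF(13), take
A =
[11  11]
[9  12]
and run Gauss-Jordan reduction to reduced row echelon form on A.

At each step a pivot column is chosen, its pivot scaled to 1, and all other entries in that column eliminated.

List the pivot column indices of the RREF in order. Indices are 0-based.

step 1: normalize row 0 (÷11) = (1, 1)
  row 1: subtract 9×row0 = (0, 3)
step 2: normalize row 1 (÷3) = (0, 1)
  row 0: subtract 1×row1 = (1, 0)

pivot columns: 0, 1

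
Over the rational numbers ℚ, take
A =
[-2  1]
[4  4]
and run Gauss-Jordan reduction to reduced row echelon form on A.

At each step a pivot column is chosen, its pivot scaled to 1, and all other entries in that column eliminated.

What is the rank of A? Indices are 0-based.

pivot(0,0)=-2: scale R0 → (1, -1/2)
  clear (1,0): R1 −= (4)R0 → (0, 6)
pivot(1,1)=6: scale R1 → (0, 1)
  clear (0,1): R0 −= (-1/2)R1 → (1, 0)

rank = 2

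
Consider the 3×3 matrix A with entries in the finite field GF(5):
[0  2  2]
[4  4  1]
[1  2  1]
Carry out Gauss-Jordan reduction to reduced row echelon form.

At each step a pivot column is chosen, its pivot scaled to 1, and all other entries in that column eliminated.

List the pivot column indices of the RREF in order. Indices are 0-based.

[1] R0 <-> R1
[1] R0 /= 4  ⇒  (1, 1, 4)
     R2 -= 1·R0  ⇒  (0, 1, 2)
[2] R1 /= 2  ⇒  (0, 1, 1)
     R0 -= 1·R1  ⇒  (1, 0, 3)
     R2 -= 1·R1  ⇒  (0, 0, 1)
[3] R2 /= 1  ⇒  (0, 0, 1)
     R0 -= 3·R2  ⇒  (1, 0, 0)
     R1 -= 1·R2  ⇒  (0, 1, 0)

pivot columns: 0, 1, 2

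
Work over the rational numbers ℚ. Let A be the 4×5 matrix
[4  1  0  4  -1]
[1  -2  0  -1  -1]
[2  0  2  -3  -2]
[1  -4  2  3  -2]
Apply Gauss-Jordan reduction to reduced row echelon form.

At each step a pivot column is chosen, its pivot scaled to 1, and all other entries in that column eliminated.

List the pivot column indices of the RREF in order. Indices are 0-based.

step 1: normalize row 0 (÷4) = (1, 1/4, 0, 1, -1/4)
  row 1: subtract 1×row0 = (0, -9/4, 0, -2, -3/4)
  row 2: subtract 2×row0 = (0, -1/2, 2, -5, -3/2)
  row 3: subtract 1×row0 = (0, -17/4, 2, 2, -7/4)
step 2: normalize row 1 (÷-9/4) = (0, 1, 0, 8/9, 1/3)
  row 0: subtract 1/4×row1 = (1, 0, 0, 7/9, -1/3)
  row 2: subtract -1/2×row1 = (0, 0, 2, -41/9, -4/3)
  row 3: subtract -17/4×row1 = (0, 0, 2, 52/9, -1/3)
step 3: normalize row 2 (÷2) = (0, 0, 1, -41/18, -2/3)
  row 3: subtract 2×row2 = (0, 0, 0, 31/3, 1)
step 4: normalize row 3 (÷31/3) = (0, 0, 0, 1, 3/31)
  row 0: subtract 7/9×row3 = (1, 0, 0, 0, -38/93)
  row 1: subtract 8/9×row3 = (0, 1, 0, 0, 23/93)
  row 2: subtract -41/18×row3 = (0, 0, 1, 0, -83/186)

pivot columns: 0, 1, 2, 3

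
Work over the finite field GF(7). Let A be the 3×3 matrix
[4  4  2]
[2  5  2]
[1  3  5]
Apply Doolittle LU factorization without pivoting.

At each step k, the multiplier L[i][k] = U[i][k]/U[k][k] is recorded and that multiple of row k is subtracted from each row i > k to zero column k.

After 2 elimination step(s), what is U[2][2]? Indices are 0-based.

U[2][2] = 5

Step 1: pivot at (0,0) is 4.
  row1 ← row1 − (4)·row0  ⇒  L[1][0]=4, U row1=(0, 3, 1)
  row2 ← row2 − (2)·row0  ⇒  L[2][0]=2, U row2=(0, 2, 1)
Step 2: pivot at (1,1) is 3.
  row2 ← row2 − (3)·row1  ⇒  L[2][1]=3, U row2=(0, 0, 5)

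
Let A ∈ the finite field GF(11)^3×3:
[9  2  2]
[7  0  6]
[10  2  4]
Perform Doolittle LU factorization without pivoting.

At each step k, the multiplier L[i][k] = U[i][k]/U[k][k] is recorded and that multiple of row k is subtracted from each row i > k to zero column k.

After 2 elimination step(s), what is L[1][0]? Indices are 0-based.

k=0: U[0][0]=9
  eliminate (1,0): mult=2, new row 1: (0, 7, 2); set L[1][0]=2
  eliminate (2,0): mult=6, new row 2: (0, 1, 3); set L[2][0]=6
k=1: U[1][1]=7
  eliminate (2,1): mult=8, new row 2: (0, 0, 9); set L[2][1]=8

L[1][0] = 2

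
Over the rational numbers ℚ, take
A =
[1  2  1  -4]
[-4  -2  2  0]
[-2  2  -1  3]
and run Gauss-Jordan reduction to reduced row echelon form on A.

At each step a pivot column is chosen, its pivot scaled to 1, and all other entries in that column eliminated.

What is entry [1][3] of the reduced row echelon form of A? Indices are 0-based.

M[1][3] = -7/15

pivot(0,0)=1: scale R0 → (1, 2, 1, -4)
  clear (1,0): R1 −= (-4)R0 → (0, 6, 6, -16)
  clear (2,0): R2 −= (-2)R0 → (0, 6, 1, -5)
pivot(1,1)=6: scale R1 → (0, 1, 1, -8/3)
  clear (0,1): R0 −= (2)R1 → (1, 0, -1, 4/3)
  clear (2,1): R2 −= (6)R1 → (0, 0, -5, 11)
pivot(2,2)=-5: scale R2 → (0, 0, 1, -11/5)
  clear (0,2): R0 −= (-1)R2 → (1, 0, 0, -13/15)
  clear (1,2): R1 −= (1)R2 → (0, 1, 0, -7/15)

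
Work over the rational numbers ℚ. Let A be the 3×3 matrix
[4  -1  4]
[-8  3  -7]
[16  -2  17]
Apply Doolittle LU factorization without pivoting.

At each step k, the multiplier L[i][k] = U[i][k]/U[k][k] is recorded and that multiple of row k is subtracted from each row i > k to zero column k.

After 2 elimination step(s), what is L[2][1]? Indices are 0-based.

L[2][1] = 2

[col 0] pivot 4
  R1 -= -2*R0 → (0, 1, 1)  (L[1][0] := -2)
  R2 -= 4*R0 → (0, 2, 1)  (L[2][0] := 4)
[col 1] pivot 1
  R2 -= 2*R1 → (0, 0, -1)  (L[2][1] := 2)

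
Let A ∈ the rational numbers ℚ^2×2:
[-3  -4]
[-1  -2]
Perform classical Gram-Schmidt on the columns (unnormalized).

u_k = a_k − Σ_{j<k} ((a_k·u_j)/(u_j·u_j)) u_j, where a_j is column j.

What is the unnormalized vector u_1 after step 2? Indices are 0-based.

u_1 = (1/5, -3/5)

Step 1: u_0 = a_0 = (-3, -1).
Step 2: u_1 = a_1 − (7/5)·u_0 = (1/5, -3/5).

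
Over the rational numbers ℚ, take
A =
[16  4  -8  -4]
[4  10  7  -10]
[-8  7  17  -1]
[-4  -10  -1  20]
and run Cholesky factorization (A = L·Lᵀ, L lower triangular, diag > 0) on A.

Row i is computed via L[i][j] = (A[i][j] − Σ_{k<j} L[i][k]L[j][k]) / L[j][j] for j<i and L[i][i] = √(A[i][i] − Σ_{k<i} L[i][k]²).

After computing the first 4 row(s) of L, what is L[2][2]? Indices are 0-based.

L[2][2] = 2

Step 1: L[0][0] = √(16) = 4.
  L[1][0] = (4) / L[0][0] = 1.
Step 2: L[1][1] = √(9) = 3.
  L[2][0] = (-8) / L[0][0] = -2.
  L[2][1] = (9) / L[1][1] = 3.
Step 3: L[2][2] = √(4) = 2.
  L[3][0] = (-4) / L[0][0] = -1.
  L[3][1] = (-9) / L[1][1] = -3.
  L[3][2] = (6) / L[2][2] = 3.
Step 4: L[3][3] = √(1) = 1.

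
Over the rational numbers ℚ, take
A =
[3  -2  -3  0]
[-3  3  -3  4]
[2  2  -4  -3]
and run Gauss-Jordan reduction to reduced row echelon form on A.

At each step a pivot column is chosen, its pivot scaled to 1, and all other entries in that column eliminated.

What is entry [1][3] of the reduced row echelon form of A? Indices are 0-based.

M[1][3] = -13/9

step 1: normalize row 0 (÷3) = (1, -2/3, -1, 0)
  row 1: subtract -3×row0 = (0, 1, -6, 4)
  row 2: subtract 2×row0 = (0, 10/3, -2, -3)
step 2: normalize row 1 (÷1) = (0, 1, -6, 4)
  row 0: subtract -2/3×row1 = (1, 0, -5, 8/3)
  row 2: subtract 10/3×row1 = (0, 0, 18, -49/3)
step 3: normalize row 2 (÷18) = (0, 0, 1, -49/54)
  row 0: subtract -5×row2 = (1, 0, 0, -101/54)
  row 1: subtract -6×row2 = (0, 1, 0, -13/9)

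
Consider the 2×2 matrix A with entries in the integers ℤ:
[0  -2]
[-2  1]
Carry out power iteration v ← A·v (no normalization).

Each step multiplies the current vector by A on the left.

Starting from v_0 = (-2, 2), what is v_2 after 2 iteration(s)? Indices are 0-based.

v_2 = (-12, 14)

v_0 = (-2, 2).
v_1 = A·v_0 = (-4, 6).
v_2 = A·v_1 = (-12, 14).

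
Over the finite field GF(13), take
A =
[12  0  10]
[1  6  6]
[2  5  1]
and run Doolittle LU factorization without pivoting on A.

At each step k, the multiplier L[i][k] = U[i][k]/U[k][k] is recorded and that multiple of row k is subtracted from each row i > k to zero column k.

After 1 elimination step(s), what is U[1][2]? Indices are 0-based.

[col 0] pivot 12
  R1 -= 12*R0 → (0, 6, 3)  (L[1][0] := 12)
  R2 -= 11*R0 → (0, 5, 8)  (L[2][0] := 11)

U[1][2] = 3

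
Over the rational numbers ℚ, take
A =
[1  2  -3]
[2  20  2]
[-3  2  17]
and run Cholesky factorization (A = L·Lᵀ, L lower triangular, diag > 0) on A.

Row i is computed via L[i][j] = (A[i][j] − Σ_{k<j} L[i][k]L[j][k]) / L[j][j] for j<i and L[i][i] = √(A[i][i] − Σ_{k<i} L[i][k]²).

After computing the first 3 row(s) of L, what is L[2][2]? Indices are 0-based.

Step 1: L[0][0] = √(1) = 1.
  L[1][0] = (2) / L[0][0] = 2.
Step 2: L[1][1] = √(16) = 4.
  L[2][0] = (-3) / L[0][0] = -3.
  L[2][1] = (8) / L[1][1] = 2.
Step 3: L[2][2] = √(4) = 2.

L[2][2] = 2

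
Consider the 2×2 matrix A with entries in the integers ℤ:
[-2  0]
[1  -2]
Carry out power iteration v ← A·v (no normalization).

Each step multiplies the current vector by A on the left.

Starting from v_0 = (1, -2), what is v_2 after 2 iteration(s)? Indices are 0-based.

v_0 = (1, -2).
v_1 = A·v_0 = (-2, 5).
v_2 = A·v_1 = (4, -12).

v_2 = (4, -12)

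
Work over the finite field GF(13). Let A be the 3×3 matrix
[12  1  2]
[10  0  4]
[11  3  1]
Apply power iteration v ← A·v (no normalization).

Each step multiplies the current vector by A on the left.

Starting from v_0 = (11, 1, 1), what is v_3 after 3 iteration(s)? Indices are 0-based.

v_3 = (0, 10, 11)

v_0 = (11, 1, 1).
v_1 = A·v_0 = (5, 10, 8).
v_2 = A·v_1 = (8, 4, 2).
v_3 = A·v_2 = (0, 10, 11).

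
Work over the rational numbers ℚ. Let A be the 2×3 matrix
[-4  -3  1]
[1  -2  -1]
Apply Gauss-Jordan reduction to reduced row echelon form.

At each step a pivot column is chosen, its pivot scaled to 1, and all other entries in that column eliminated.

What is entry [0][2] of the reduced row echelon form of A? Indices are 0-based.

M[0][2] = -5/11

pivot(0,0)=-4: scale R0 → (1, 3/4, -1/4)
  clear (1,0): R1 −= (1)R0 → (0, -11/4, -3/4)
pivot(1,1)=-11/4: scale R1 → (0, 1, 3/11)
  clear (0,1): R0 −= (3/4)R1 → (1, 0, -5/11)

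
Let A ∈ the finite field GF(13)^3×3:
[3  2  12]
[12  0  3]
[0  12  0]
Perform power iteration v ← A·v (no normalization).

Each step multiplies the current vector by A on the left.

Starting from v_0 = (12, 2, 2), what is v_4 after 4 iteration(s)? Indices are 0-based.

v_0 = (12, 2, 2).
v_1 = A·v_0 = (12, 7, 11).
v_2 = A·v_1 = (0, 8, 6).
v_3 = A·v_2 = (10, 5, 5).
v_4 = A·v_3 = (9, 5, 8).

v_4 = (9, 5, 8)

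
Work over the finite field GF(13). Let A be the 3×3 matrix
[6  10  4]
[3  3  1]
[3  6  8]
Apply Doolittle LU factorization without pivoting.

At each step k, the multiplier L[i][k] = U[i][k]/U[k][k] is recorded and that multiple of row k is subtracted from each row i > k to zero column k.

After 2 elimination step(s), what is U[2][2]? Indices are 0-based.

U[2][2] = 12

[col 0] pivot 6
  R1 -= 7*R0 → (0, 11, 12)  (L[1][0] := 7)
  R2 -= 7*R0 → (0, 1, 6)  (L[2][0] := 7)
[col 1] pivot 11
  R2 -= 6*R1 → (0, 0, 12)  (L[2][1] := 6)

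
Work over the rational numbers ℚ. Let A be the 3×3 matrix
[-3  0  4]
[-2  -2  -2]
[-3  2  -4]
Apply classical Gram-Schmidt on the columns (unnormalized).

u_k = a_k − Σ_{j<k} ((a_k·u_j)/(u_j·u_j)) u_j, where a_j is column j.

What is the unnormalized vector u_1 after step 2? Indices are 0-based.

u_1 = (-3/11, -24/11, 19/11)

Step 1: u_0 = a_0 = (-3, -2, -3).
Step 2: u_1 = a_1 − (-1/11)·u_0 = (-3/11, -24/11, 19/11).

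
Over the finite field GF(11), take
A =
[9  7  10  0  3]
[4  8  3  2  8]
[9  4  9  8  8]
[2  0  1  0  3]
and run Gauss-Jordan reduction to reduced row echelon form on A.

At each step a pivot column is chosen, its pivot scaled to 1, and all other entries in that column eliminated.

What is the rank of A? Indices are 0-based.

rank = 4

pivot(0,0)=9: scale R0 → (1, 2, 6, 0, 4)
  clear (1,0): R1 −= (4)R0 → (0, 0, 1, 2, 3)
  clear (2,0): R2 −= (9)R0 → (0, 8, 10, 8, 5)
  clear (3,0): R3 −= (2)R0 → (0, 7, 0, 0, 6)
pivot(1,1): swap R1↔R2
pivot(1,1)=8: scale R1 → (0, 1, 4, 1, 2)
  clear (0,1): R0 −= (2)R1 → (1, 0, 9, 9, 0)
  clear (3,1): R3 −= (7)R1 → (0, 0, 5, 4, 3)
pivot(2,2)=1: scale R2 → (0, 0, 1, 2, 3)
  clear (0,2): R0 −= (9)R2 → (1, 0, 0, 2, 6)
  clear (1,2): R1 −= (4)R2 → (0, 1, 0, 4, 1)
  clear (3,2): R3 −= (5)R2 → (0, 0, 0, 5, 10)
pivot(3,3)=5: scale R3 → (0, 0, 0, 1, 2)
  clear (0,3): R0 −= (2)R3 → (1, 0, 0, 0, 2)
  clear (1,3): R1 −= (4)R3 → (0, 1, 0, 0, 4)
  clear (2,3): R2 −= (2)R3 → (0, 0, 1, 0, 10)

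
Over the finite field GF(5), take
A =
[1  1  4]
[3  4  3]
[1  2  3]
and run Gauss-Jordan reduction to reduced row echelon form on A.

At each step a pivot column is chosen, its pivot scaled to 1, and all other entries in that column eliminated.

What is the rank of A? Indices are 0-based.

rank = 3

pivot(0,0)=1: scale R0 → (1, 1, 4)
  clear (1,0): R1 −= (3)R0 → (0, 1, 1)
  clear (2,0): R2 −= (1)R0 → (0, 1, 4)
pivot(1,1)=1: scale R1 → (0, 1, 1)
  clear (0,1): R0 −= (1)R1 → (1, 0, 3)
  clear (2,1): R2 −= (1)R1 → (0, 0, 3)
pivot(2,2)=3: scale R2 → (0, 0, 1)
  clear (0,2): R0 −= (3)R2 → (1, 0, 0)
  clear (1,2): R1 −= (1)R2 → (0, 1, 0)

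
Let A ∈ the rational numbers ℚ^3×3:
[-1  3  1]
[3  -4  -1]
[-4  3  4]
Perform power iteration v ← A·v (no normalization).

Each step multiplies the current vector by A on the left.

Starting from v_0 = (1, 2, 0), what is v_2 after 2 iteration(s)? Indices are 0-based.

v_2 = (-18, 33, -27)

v_0 = (1, 2, 0).
v_1 = A·v_0 = (5, -5, 2).
v_2 = A·v_1 = (-18, 33, -27).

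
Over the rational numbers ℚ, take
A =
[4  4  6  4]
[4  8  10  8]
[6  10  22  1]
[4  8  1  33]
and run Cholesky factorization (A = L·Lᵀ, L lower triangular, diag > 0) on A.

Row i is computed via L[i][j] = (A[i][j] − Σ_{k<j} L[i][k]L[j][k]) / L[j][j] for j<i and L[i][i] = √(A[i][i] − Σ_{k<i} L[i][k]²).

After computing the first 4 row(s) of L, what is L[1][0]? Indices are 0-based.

Step 1: L[0][0] = √(4) = 2.
  L[1][0] = (4) / L[0][0] = 2.
Step 2: L[1][1] = √(4) = 2.
  L[2][0] = (6) / L[0][0] = 3.
  L[2][1] = (4) / L[1][1] = 2.
Step 3: L[2][2] = √(9) = 3.
  L[3][0] = (4) / L[0][0] = 2.
  L[3][1] = (4) / L[1][1] = 2.
  L[3][2] = (-9) / L[2][2] = -3.
Step 4: L[3][3] = √(16) = 4.

L[1][0] = 2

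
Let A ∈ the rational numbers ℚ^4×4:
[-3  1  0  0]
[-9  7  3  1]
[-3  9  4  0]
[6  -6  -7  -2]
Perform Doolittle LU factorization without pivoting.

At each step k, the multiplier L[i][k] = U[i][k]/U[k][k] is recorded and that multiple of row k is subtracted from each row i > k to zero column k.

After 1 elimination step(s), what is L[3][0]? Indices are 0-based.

k=0: U[0][0]=-3
  eliminate (1,0): mult=3, new row 1: (0, 4, 3, 1); set L[1][0]=3
  eliminate (2,0): mult=1, new row 2: (0, 8, 4, 0); set L[2][0]=1
  eliminate (3,0): mult=-2, new row 3: (0, -4, -7, -2); set L[3][0]=-2

L[3][0] = -2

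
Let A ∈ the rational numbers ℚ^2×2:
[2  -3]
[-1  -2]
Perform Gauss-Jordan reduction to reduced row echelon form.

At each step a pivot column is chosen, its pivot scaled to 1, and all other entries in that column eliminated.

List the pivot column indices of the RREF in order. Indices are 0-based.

pivot columns: 0, 1

step 1: normalize row 0 (÷2) = (1, -3/2)
  row 1: subtract -1×row0 = (0, -7/2)
step 2: normalize row 1 (÷-7/2) = (0, 1)
  row 0: subtract -3/2×row1 = (1, 0)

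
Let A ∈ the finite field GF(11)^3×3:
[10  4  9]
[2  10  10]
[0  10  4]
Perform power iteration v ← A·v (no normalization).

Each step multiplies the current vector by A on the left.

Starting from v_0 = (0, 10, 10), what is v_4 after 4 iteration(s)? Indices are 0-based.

v_4 = (5, 4, 3)

v_0 = (0, 10, 10).
v_1 = A·v_0 = (9, 2, 8).
v_2 = A·v_1 = (5, 8, 8).
v_3 = A·v_2 = (0, 5, 2).
v_4 = A·v_3 = (5, 4, 3).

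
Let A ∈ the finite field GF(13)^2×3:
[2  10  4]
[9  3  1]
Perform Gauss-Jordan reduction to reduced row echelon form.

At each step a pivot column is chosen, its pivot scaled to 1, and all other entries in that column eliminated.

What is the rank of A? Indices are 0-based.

rank = 2

step 1: normalize row 0 (÷2) = (1, 5, 2)
  row 1: subtract 9×row0 = (0, 10, 9)
step 2: normalize row 1 (÷10) = (0, 1, 10)
  row 0: subtract 5×row1 = (1, 0, 4)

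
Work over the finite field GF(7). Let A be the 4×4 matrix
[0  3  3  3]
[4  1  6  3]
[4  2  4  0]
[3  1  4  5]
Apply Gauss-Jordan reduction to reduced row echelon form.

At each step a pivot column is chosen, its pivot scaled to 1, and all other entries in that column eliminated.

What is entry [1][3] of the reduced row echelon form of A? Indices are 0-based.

M[1][3] = 2

step 1: exchange rows 0,1
step 1: normalize row 0 (÷4) = (1, 2, 5, 6)
  row 2: subtract 4×row0 = (0, 1, 5, 4)
  row 3: subtract 3×row0 = (0, 2, 3, 1)
step 2: normalize row 1 (÷3) = (0, 1, 1, 1)
  row 0: subtract 2×row1 = (1, 0, 3, 4)
  row 2: subtract 1×row1 = (0, 0, 4, 3)
  row 3: subtract 2×row1 = (0, 0, 1, 6)
step 3: normalize row 2 (÷4) = (0, 0, 1, 6)
  row 0: subtract 3×row2 = (1, 0, 0, 0)
  row 1: subtract 1×row2 = (0, 1, 0, 2)
  row 3: subtract 1×row2 = (0, 0, 0, 0)
skip col 3 (zero from row 3)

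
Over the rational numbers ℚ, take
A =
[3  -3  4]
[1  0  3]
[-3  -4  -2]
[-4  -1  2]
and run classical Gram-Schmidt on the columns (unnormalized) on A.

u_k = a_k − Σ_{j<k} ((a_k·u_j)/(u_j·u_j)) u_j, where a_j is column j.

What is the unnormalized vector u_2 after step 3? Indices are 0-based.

Step 1: u_0 = a_0 = (3, 1, -3, -4).
Step 2: u_1 = a_1 − (1/5)·u_0 = (-18/5, -1/5, -17/5, -1/5).
Step 3: u_2 = a_2 − (13/35)·u_0 − (-43/123)·u_1 = (467/287, 2203/861, -1786/861, 2941/861).

u_2 = (467/287, 2203/861, -1786/861, 2941/861)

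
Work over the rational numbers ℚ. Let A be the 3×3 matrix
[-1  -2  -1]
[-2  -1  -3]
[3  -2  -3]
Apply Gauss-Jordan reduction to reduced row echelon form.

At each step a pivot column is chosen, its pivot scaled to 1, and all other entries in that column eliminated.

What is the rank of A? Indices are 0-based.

rank = 3

step 1: normalize row 0 (÷-1) = (1, 2, 1)
  row 1: subtract -2×row0 = (0, 3, -1)
  row 2: subtract 3×row0 = (0, -8, -6)
step 2: normalize row 1 (÷3) = (0, 1, -1/3)
  row 0: subtract 2×row1 = (1, 0, 5/3)
  row 2: subtract -8×row1 = (0, 0, -26/3)
step 3: normalize row 2 (÷-26/3) = (0, 0, 1)
  row 0: subtract 5/3×row2 = (1, 0, 0)
  row 1: subtract -1/3×row2 = (0, 1, 0)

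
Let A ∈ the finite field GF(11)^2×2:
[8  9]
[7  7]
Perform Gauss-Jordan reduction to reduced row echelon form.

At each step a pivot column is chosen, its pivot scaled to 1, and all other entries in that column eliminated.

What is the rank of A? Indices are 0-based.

pivot(0,0)=8: scale R0 → (1, 8)
  clear (1,0): R1 −= (7)R0 → (0, 6)
pivot(1,1)=6: scale R1 → (0, 1)
  clear (0,1): R0 −= (8)R1 → (1, 0)

rank = 2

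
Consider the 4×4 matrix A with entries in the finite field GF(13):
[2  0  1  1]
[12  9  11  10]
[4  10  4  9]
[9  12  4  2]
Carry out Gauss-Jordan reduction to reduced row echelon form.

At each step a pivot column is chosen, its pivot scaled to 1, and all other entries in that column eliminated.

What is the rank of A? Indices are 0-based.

rank = 4

[1] R0 /= 2  ⇒  (1, 0, 7, 7)
     R1 -= 12·R0  ⇒  (0, 9, 5, 4)
     R2 -= 4·R0  ⇒  (0, 10, 2, 7)
     R3 -= 9·R0  ⇒  (0, 12, 6, 4)
[2] R1 /= 9  ⇒  (0, 1, 2, 12)
     R2 -= 10·R1  ⇒  (0, 0, 8, 4)
     R3 -= 12·R1  ⇒  (0, 0, 8, 3)
[3] R2 /= 8  ⇒  (0, 0, 1, 7)
     R0 -= 7·R2  ⇒  (1, 0, 0, 10)
     R1 -= 2·R2  ⇒  (0, 1, 0, 11)
     R3 -= 8·R2  ⇒  (0, 0, 0, 12)
[4] R3 /= 12  ⇒  (0, 0, 0, 1)
     R0 -= 10·R3  ⇒  (1, 0, 0, 0)
     R1 -= 11·R3  ⇒  (0, 1, 0, 0)
     R2 -= 7·R3  ⇒  (0, 0, 1, 0)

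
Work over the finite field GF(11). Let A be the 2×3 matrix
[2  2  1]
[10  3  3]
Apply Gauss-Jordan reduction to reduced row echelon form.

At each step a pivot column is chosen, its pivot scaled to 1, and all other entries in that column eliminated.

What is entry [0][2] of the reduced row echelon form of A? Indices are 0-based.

M[0][2] = 1

pivot(0,0)=2: scale R0 → (1, 1, 6)
  clear (1,0): R1 −= (10)R0 → (0, 4, 9)
pivot(1,1)=4: scale R1 → (0, 1, 5)
  clear (0,1): R0 −= (1)R1 → (1, 0, 1)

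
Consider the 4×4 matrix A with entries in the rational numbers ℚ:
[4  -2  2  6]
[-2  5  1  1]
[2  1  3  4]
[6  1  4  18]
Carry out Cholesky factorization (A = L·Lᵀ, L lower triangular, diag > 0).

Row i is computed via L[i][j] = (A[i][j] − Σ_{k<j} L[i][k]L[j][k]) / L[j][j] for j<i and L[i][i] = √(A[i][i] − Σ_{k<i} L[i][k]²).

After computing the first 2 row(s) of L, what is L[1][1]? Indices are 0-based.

L[1][1] = 2

Step 1: L[0][0] = √(4) = 2.
  L[1][0] = (-2) / L[0][0] = -1.
Step 2: L[1][1] = √(4) = 2.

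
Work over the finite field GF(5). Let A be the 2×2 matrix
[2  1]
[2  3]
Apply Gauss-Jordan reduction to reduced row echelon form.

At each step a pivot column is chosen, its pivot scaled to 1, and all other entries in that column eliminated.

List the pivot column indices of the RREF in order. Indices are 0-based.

[1] R0 /= 2  ⇒  (1, 3)
     R1 -= 2·R0  ⇒  (0, 2)
[2] R1 /= 2  ⇒  (0, 1)
     R0 -= 3·R1  ⇒  (1, 0)

pivot columns: 0, 1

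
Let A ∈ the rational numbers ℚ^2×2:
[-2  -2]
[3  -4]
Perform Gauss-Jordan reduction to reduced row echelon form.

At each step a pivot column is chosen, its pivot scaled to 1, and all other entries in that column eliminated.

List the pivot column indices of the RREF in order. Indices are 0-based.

pivot columns: 0, 1

step 1: normalize row 0 (÷-2) = (1, 1)
  row 1: subtract 3×row0 = (0, -7)
step 2: normalize row 1 (÷-7) = (0, 1)
  row 0: subtract 1×row1 = (1, 0)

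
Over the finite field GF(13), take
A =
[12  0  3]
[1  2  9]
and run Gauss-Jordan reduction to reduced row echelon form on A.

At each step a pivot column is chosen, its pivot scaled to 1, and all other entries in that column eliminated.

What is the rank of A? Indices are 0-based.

rank = 2

step 1: normalize row 0 (÷12) = (1, 0, 10)
  row 1: subtract 1×row0 = (0, 2, 12)
step 2: normalize row 1 (÷2) = (0, 1, 6)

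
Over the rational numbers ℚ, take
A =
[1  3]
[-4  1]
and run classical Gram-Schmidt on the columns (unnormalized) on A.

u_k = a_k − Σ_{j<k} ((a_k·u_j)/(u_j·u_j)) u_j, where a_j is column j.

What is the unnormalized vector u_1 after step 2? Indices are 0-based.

u_1 = (52/17, 13/17)

Step 1: u_0 = a_0 = (1, -4).
Step 2: u_1 = a_1 − (-1/17)·u_0 = (52/17, 13/17).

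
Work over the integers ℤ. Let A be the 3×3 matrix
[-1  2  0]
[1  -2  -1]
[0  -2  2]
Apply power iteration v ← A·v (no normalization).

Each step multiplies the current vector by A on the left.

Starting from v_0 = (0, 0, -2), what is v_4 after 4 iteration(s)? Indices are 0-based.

v_4 = (36, -12, -80)

v_0 = (0, 0, -2).
v_1 = A·v_0 = (0, 2, -4).
v_2 = A·v_1 = (4, 0, -12).
v_3 = A·v_2 = (-4, 16, -24).
v_4 = A·v_3 = (36, -12, -80).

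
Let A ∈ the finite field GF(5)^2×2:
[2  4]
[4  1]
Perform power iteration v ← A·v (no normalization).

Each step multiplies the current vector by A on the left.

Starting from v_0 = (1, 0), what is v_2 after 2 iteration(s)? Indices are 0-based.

v_0 = (1, 0).
v_1 = A·v_0 = (2, 4).
v_2 = A·v_1 = (0, 2).

v_2 = (0, 2)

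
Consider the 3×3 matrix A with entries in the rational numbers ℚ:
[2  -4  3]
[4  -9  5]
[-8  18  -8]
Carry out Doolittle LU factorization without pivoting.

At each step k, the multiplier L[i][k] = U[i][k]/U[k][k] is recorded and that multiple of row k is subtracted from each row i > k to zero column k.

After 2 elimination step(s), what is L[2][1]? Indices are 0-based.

L[2][1] = -2

k=0: U[0][0]=2
  eliminate (1,0): mult=2, new row 1: (0, -1, -1); set L[1][0]=2
  eliminate (2,0): mult=-4, new row 2: (0, 2, 4); set L[2][0]=-4
k=1: U[1][1]=-1
  eliminate (2,1): mult=-2, new row 2: (0, 0, 2); set L[2][1]=-2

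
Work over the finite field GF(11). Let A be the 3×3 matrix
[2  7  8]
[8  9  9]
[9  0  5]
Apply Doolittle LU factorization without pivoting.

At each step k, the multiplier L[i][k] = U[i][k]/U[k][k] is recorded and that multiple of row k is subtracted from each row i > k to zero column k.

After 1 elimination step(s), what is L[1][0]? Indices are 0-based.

L[1][0] = 4

Step 1: pivot at (0,0) is 2.
  row1 ← row1 − (4)·row0  ⇒  L[1][0]=4, U row1=(0, 3, 10)
  row2 ← row2 − (10)·row0  ⇒  L[2][0]=10, U row2=(0, 7, 2)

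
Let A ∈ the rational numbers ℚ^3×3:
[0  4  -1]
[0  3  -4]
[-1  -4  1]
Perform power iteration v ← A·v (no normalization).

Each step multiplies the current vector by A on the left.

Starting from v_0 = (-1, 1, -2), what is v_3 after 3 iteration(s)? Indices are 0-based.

v_0 = (-1, 1, -2).
v_1 = A·v_0 = (6, 11, -5).
v_2 = A·v_1 = (49, 53, -55).
v_3 = A·v_2 = (267, 379, -316).

v_3 = (267, 379, -316)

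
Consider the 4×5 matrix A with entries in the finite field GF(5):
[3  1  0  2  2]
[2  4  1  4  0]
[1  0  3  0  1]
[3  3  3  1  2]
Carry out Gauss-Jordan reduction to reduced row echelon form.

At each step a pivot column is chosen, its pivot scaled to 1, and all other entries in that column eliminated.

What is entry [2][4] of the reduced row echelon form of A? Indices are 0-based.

M[2][4] = 2

pivot(0,0)=3: scale R0 → (1, 2, 0, 4, 4)
  clear (1,0): R1 −= (2)R0 → (0, 0, 1, 1, 2)
  clear (2,0): R2 −= (1)R0 → (0, 3, 3, 1, 2)
  clear (3,0): R3 −= (3)R0 → (0, 2, 3, 4, 0)
pivot(1,1): swap R1↔R2
pivot(1,1)=3: scale R1 → (0, 1, 1, 2, 4)
  clear (0,1): R0 −= (2)R1 → (1, 0, 3, 0, 1)
  clear (3,1): R3 −= (2)R1 → (0, 0, 1, 0, 2)
pivot(2,2)=1: scale R2 → (0, 0, 1, 1, 2)
  clear (0,2): R0 −= (3)R2 → (1, 0, 0, 2, 0)
  clear (1,2): R1 −= (1)R2 → (0, 1, 0, 1, 2)
  clear (3,2): R3 −= (1)R2 → (0, 0, 0, 4, 0)
pivot(3,3)=4: scale R3 → (0, 0, 0, 1, 0)
  clear (0,3): R0 −= (2)R3 → (1, 0, 0, 0, 0)
  clear (1,3): R1 −= (1)R3 → (0, 1, 0, 0, 2)
  clear (2,3): R2 −= (1)R3 → (0, 0, 1, 0, 2)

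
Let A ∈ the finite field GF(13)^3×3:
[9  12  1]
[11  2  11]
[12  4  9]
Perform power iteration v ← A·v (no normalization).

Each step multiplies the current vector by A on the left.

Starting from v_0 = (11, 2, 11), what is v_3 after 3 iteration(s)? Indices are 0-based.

v_3 = (6, 10, 3)

v_0 = (11, 2, 11).
v_1 = A·v_0 = (4, 12, 5).
v_2 = A·v_1 = (3, 6, 11).
v_3 = A·v_2 = (6, 10, 3).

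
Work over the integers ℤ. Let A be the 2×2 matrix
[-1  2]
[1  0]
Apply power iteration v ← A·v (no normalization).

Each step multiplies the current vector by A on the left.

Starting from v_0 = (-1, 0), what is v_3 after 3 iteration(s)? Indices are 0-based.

v_0 = (-1, 0).
v_1 = A·v_0 = (1, -1).
v_2 = A·v_1 = (-3, 1).
v_3 = A·v_2 = (5, -3).

v_3 = (5, -3)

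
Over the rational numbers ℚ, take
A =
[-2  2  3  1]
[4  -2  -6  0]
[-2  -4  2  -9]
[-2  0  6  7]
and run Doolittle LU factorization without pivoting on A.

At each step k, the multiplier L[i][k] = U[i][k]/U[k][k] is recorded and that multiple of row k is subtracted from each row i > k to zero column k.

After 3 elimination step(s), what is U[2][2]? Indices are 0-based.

U[2][2] = -1

[col 0] pivot -2
  R1 -= -2*R0 → (0, 2, 0, 2)  (L[1][0] := -2)
  R2 -= 1*R0 → (0, -6, -1, -10)  (L[2][0] := 1)
  R3 -= 1*R0 → (0, -2, 3, 6)  (L[3][0] := 1)
[col 1] pivot 2
  R2 -= -3*R1 → (0, 0, -1, -4)  (L[2][1] := -3)
  R3 -= -1*R1 → (0, 0, 3, 8)  (L[3][1] := -1)
[col 2] pivot -1
  R3 -= -3*R2 → (0, 0, 0, -4)  (L[3][2] := -3)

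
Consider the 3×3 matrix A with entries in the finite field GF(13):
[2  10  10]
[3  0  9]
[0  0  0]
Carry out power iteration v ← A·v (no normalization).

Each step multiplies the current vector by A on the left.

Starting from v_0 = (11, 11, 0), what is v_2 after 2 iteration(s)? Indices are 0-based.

v_2 = (9, 6, 0)

v_0 = (11, 11, 0).
v_1 = A·v_0 = (2, 7, 0).
v_2 = A·v_1 = (9, 6, 0).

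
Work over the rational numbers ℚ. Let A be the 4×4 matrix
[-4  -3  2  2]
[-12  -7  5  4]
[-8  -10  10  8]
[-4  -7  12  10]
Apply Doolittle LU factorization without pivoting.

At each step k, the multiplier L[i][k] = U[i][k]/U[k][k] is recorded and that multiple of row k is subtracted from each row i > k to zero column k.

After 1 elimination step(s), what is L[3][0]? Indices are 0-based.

[col 0] pivot -4
  R1 -= 3*R0 → (0, 2, -1, -2)  (L[1][0] := 3)
  R2 -= 2*R0 → (0, -4, 6, 4)  (L[2][0] := 2)
  R3 -= 1*R0 → (0, -4, 10, 8)  (L[3][0] := 1)

L[3][0] = 1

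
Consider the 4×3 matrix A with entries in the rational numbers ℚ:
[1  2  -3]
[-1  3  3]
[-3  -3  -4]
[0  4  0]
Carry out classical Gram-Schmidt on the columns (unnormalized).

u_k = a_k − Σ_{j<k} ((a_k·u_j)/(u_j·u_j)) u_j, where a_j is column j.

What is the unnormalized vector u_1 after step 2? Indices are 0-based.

u_1 = (14/11, 41/11, -9/11, 4)

Step 1: u_0 = a_0 = (1, -1, -3, 0).
Step 2: u_1 = a_1 − (8/11)·u_0 = (14/11, 41/11, -9/11, 4).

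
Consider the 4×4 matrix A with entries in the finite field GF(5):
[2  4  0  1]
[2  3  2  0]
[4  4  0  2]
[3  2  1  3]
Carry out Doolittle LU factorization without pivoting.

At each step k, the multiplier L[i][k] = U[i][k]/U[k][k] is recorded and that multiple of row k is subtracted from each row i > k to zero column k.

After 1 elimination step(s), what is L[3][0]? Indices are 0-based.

L[3][0] = 4

Step 1: pivot at (0,0) is 2.
  row1 ← row1 − (1)·row0  ⇒  L[1][0]=1, U row1=(0, 4, 2, 4)
  row2 ← row2 − (2)·row0  ⇒  L[2][0]=2, U row2=(0, 1, 0, 0)
  row3 ← row3 − (4)·row0  ⇒  L[3][0]=4, U row3=(0, 1, 1, 4)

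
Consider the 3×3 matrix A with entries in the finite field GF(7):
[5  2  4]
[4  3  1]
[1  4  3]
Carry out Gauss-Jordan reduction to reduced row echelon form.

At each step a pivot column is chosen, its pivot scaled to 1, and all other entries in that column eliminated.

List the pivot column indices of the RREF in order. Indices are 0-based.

step 1: normalize row 0 (÷5) = (1, 6, 5)
  row 1: subtract 4×row0 = (0, 0, 2)
  row 2: subtract 1×row0 = (0, 5, 5)
step 2: exchange rows 1,2
step 2: normalize row 1 (÷5) = (0, 1, 1)
  row 0: subtract 6×row1 = (1, 0, 6)
step 3: normalize row 2 (÷2) = (0, 0, 1)
  row 0: subtract 6×row2 = (1, 0, 0)
  row 1: subtract 1×row2 = (0, 1, 0)

pivot columns: 0, 1, 2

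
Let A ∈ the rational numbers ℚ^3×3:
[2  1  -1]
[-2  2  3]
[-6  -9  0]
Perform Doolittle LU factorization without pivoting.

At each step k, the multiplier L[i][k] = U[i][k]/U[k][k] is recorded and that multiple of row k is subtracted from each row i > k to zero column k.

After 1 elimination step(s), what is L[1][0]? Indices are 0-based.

[col 0] pivot 2
  R1 -= -1*R0 → (0, 3, 2)  (L[1][0] := -1)
  R2 -= -3*R0 → (0, -6, -3)  (L[2][0] := -3)

L[1][0] = -1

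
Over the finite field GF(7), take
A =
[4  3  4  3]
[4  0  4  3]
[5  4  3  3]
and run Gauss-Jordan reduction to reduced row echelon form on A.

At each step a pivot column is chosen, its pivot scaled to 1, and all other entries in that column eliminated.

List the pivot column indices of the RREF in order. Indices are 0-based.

step 1: normalize row 0 (÷4) = (1, 6, 1, 6)
  row 1: subtract 4×row0 = (0, 4, 0, 0)
  row 2: subtract 5×row0 = (0, 2, 5, 1)
step 2: normalize row 1 (÷4) = (0, 1, 0, 0)
  row 0: subtract 6×row1 = (1, 0, 1, 6)
  row 2: subtract 2×row1 = (0, 0, 5, 1)
step 3: normalize row 2 (÷5) = (0, 0, 1, 3)
  row 0: subtract 1×row2 = (1, 0, 0, 3)

pivot columns: 0, 1, 2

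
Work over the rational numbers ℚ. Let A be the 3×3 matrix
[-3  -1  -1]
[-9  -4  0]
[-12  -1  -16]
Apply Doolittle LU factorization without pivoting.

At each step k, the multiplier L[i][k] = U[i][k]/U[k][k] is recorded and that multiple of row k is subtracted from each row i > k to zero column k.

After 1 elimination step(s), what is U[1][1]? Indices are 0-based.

U[1][1] = -1

[col 0] pivot -3
  R1 -= 3*R0 → (0, -1, 3)  (L[1][0] := 3)
  R2 -= 4*R0 → (0, 3, -12)  (L[2][0] := 4)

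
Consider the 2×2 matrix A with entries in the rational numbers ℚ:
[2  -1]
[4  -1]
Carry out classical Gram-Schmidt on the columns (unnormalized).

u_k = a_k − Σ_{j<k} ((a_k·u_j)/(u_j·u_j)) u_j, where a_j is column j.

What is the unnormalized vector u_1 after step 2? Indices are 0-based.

u_1 = (-2/5, 1/5)

Step 1: u_0 = a_0 = (2, 4).
Step 2: u_1 = a_1 − (-3/10)·u_0 = (-2/5, 1/5).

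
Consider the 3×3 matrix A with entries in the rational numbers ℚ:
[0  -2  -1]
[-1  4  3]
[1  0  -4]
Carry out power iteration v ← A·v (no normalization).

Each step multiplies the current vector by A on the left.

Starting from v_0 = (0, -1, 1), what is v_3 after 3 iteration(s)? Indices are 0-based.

v_0 = (0, -1, 1).
v_1 = A·v_0 = (1, -1, -4).
v_2 = A·v_1 = (6, -17, 17).
v_3 = A·v_2 = (17, -23, -62).

v_3 = (17, -23, -62)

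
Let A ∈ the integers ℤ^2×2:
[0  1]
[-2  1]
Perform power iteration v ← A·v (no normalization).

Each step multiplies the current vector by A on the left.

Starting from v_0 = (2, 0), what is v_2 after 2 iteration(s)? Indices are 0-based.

v_0 = (2, 0).
v_1 = A·v_0 = (0, -4).
v_2 = A·v_1 = (-4, -4).

v_2 = (-4, -4)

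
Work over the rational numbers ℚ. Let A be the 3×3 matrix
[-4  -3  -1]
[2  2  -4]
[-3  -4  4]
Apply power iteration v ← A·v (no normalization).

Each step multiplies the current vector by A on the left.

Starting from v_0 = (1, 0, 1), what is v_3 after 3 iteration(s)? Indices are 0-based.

v_3 = (-73, -94, 105)

v_0 = (1, 0, 1).
v_1 = A·v_0 = (-5, -2, 1).
v_2 = A·v_1 = (25, -18, 27).
v_3 = A·v_2 = (-73, -94, 105).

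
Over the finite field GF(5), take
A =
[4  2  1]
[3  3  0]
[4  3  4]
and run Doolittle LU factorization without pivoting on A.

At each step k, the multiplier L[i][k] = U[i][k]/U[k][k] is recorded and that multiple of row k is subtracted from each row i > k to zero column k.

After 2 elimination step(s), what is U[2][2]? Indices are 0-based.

k=0: U[0][0]=4
  eliminate (1,0): mult=2, new row 1: (0, 4, 3); set L[1][0]=2
  eliminate (2,0): mult=1, new row 2: (0, 1, 3); set L[2][0]=1
k=1: U[1][1]=4
  eliminate (2,1): mult=4, new row 2: (0, 0, 1); set L[2][1]=4

U[2][2] = 1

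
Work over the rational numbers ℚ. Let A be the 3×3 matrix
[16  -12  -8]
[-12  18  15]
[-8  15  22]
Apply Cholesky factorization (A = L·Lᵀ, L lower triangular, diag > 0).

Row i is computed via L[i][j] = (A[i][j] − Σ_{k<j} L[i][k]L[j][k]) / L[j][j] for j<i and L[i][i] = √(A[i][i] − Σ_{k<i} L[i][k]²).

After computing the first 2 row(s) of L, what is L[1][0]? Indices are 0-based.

Step 1: L[0][0] = √(16) = 4.
  L[1][0] = (-12) / L[0][0] = -3.
Step 2: L[1][1] = √(9) = 3.

L[1][0] = -3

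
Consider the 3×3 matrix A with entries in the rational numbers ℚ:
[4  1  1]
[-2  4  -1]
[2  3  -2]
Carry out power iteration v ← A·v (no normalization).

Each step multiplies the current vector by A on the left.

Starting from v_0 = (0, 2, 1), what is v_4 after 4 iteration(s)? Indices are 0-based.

v_0 = (0, 2, 1).
v_1 = A·v_0 = (3, 7, 4).
v_2 = A·v_1 = (23, 18, 19).
v_3 = A·v_2 = (129, 7, 62).
v_4 = A·v_3 = (585, -292, 155).

v_4 = (585, -292, 155)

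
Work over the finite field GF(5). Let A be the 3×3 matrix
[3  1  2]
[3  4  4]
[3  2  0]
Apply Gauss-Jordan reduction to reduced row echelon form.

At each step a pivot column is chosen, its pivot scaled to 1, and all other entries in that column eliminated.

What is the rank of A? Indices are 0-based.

rank = 3

pivot(0,0)=3: scale R0 → (1, 2, 4)
  clear (1,0): R1 −= (3)R0 → (0, 3, 2)
  clear (2,0): R2 −= (3)R0 → (0, 1, 3)
pivot(1,1)=3: scale R1 → (0, 1, 4)
  clear (0,1): R0 −= (2)R1 → (1, 0, 1)
  clear (2,1): R2 −= (1)R1 → (0, 0, 4)
pivot(2,2)=4: scale R2 → (0, 0, 1)
  clear (0,2): R0 −= (1)R2 → (1, 0, 0)
  clear (1,2): R1 −= (4)R2 → (0, 1, 0)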